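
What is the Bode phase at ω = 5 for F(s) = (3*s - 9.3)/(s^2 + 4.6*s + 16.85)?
Substitute s = j*5: F(j5) = 0.706717 + 0.153924j.
∠F(j5) = atan2(Im, Re) = atan2(0.153924, 0.706717) = 12.29°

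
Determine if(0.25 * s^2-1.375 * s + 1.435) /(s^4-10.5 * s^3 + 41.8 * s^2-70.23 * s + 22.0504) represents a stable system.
Denominator: s^4 - 10.5*s^3 + 41.8*s^2 - 70.23*s + 22.0504 = (s - 0.4)(s - 4.3)(s^2 - 5.8*s + 12.82). Poles: 0.4, 2.9 + 2.1j, 2.9 - 2.1j, 4.3. All Re(p)<0: No (unstable)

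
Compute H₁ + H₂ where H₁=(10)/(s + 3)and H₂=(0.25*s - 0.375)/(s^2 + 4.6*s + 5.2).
Parallel: H = H₁ + H₂ = (n₁·d₂ + n₂·d₁)/(d₁·d₂).
n₁·d₂ = 10*s^2 + 46*s + 52. n₂·d₁ = 0.25*s^2 + 0.375*s - 1.125. Sum = 10.25*s^2 + 46.375*s + 50.875. d₁·d₂ = s^3 + 7.6*s^2 + 19*s + 15.6.
H(s) = (10.25*s^2 + 46.375*s + 50.875)/(s^3 + 7.6*s^2 + 19*s + 15.6)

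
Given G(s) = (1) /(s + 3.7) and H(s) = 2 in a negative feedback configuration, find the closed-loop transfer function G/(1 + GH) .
Closed-loop T = G/(1+GH).
Numerator: G_num * H_den = 1.
Denominator: G_den * H_den + G_num * H_num = (s + 3.7) + (2) = s + 5.7.
T(s) = (1)/(s + 5.7)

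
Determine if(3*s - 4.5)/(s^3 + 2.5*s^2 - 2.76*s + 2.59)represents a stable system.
Denominator: s^3 + 2.5*s^2 - 2.76*s + 2.59 = (s + 3.5)(s^2 - s + 0.74). Poles: -3.5, 0.5 + 0.7j, 0.5 - 0.7j. All Re(p)<0: No (unstable)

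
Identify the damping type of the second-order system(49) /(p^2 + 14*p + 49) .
Standard form: ωn²/(p²+2ζωn·p+ωn²) gives ωn=7, ζ=1.
Critically damped (ζ = 1)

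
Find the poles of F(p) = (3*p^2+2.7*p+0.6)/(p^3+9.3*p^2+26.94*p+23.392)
Set denominator = 0: p^3 + 9.3*p^2 + 26.94*p + 23.392 = (p + 3.4)(p + 1.6)(p + 4.3) = 0 → Poles: -1.6, -3.4, -4.3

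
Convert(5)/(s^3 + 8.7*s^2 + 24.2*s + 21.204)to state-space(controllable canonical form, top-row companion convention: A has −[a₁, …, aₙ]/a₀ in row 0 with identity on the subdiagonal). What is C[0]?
Reachable canonical form: C = numerator coefficients (right-aligned, zero-padded to length n).
num = 5, C = [[0, 0, 5]].
C[0] = 0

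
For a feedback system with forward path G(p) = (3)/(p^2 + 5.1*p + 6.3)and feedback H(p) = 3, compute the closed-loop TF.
Closed-loop T = G/(1+GH).
Numerator: G_num * H_den = 3.
Denominator: G_den * H_den + G_num * H_num = (p^2 + 5.1*p + 6.3) + (9) = p^2 + 5.1*p + 15.3.
T(p) = (3)/(p^2 + 5.1*p + 15.3)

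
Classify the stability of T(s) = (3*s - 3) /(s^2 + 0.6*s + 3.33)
Denominator: s^2 + 0.6*s + 3.33. Poles: -0.3 + 1.8j, -0.3 - 1.8j. Stable (all poles in LHP)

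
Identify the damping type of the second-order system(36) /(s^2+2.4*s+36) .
Standard form: ωn²/(s²+2ζωn·s+ωn²) gives ωn=6, ζ=0.2.
Underdamped (ζ = 0.2 < 1)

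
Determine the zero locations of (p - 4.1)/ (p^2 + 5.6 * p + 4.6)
Set numerator = 0: p - 4.1 = 0 → Zeros: 4.1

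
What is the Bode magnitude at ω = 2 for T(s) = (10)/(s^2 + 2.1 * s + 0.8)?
Substitute s = j*2: T(j2) = -1.14778 - 1.50646j.
|T(j2)| = sqrt(Re² + Im²) = 1.894.
20*log₁₀(1.894) = 5.55 dB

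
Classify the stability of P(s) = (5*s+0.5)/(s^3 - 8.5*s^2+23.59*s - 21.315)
Denominator: s^3 - 8.5*s^2 + 23.59*s - 21.315 = (s - 2.1)(s - 3.5)(s - 2.9). Poles: 2.1, 2.9, 3.5. Unstable (3 pole(s) in RHP)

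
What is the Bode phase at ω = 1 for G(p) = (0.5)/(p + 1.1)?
Substitute p = j*1: G(j1) = 0.248869 - 0.226244j.
∠G(j1) = atan2(Im, Re) = atan2(-0.226244, 0.248869) = -42.27°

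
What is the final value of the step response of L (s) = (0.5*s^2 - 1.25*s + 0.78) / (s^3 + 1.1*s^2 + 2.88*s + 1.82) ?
FVT: lim_{t→∞} y(t) = lim_{s→0} s*Y(s) where Y(s) = L(s)/s.
= lim_{s→0} L(s) = L(0) = num(0)/den(0) = 0.78/1.82 = 0.4286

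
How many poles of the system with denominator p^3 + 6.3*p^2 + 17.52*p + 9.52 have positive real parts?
p^3 + 6.3*p^2 + 17.52*p + 9.52 = (p + 0.7)(p^2 + 5.6*p + 13.6). Poles: -0.7, -2.8 + 2.4j, -2.8 - 2.4j. RHP poles (Re>0): 0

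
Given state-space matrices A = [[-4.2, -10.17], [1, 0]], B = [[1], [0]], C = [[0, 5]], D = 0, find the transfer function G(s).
G(s) = C(sI - A)⁻¹B + D.
Characteristic polynomial det(sI - A) = s^2 + 4.2*s + 10.17.
Numerator from C·adj(sI-A)·B + D·det(sI-A) = 5.
G(s) = (5)/(s^2 + 4.2*s + 10.17)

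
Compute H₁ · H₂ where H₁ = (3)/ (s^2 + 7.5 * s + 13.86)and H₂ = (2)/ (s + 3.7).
Series: H = H₁ · H₂ = (n₁·n₂)/(d₁·d₂).
Num: n₁·n₂ = 6. Den: d₁·d₂ = s^3 + 11.2*s^2 + 41.61*s + 51.282.
H(s) = (6)/(s^3 + 11.2*s^2 + 41.61*s + 51.282)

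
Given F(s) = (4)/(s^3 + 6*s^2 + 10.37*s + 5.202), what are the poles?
Set denominator = 0: s^3 + 6*s^2 + 10.37*s + 5.202 = (s + 3.4)(s + 0.9)(s + 1.7) = 0 → Poles: -0.9, -1.7, -3.4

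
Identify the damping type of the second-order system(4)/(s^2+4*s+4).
Standard form: ωn²/(s²+2ζωn·s+ωn²) gives ωn=2, ζ=1.
Critically damped (ζ = 1)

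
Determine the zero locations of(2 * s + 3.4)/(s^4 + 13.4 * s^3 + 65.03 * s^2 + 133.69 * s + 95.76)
Set numerator = 0: 2*s + 3.4 = 0 → Zeros: -1.7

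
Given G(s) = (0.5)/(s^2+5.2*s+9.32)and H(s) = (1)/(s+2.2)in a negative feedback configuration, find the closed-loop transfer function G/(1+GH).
Closed-loop T = G/(1+GH).
Numerator: G_num * H_den = 0.5*s + 1.1.
Denominator: G_den * H_den + G_num * H_num = (s^3 + 7.4*s^2 + 20.76*s + 20.504) + (0.5) = s^3 + 7.4*s^2 + 20.76*s + 21.004.
T(s) = (0.5*s + 1.1)/(s^3 + 7.4*s^2 + 20.76*s + 21.004)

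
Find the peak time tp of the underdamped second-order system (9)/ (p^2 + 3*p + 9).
Standard form: ωn²/(p²+2ζωn·p+ωn²) → ωn = 3, ζ = 0.5.
ωd = ωn·√(1-ζ²) = 3·√(1-0.5²) = 2.598.
tp = π/ωd = π/2.598 = 1.209 s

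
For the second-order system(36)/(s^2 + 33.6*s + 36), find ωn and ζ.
Standard form: ωn²/(s²+2ζωn·s+ωn²).
const=36=ωn² → ωn=6, s coeff=33.6=2ζωn → ζ=2.8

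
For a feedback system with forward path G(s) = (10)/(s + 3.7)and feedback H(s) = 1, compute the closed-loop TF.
Closed-loop T = G/(1+GH).
Numerator: G_num * H_den = 10.
Denominator: G_den * H_den + G_num * H_num = (s + 3.7) + (10) = s + 13.7.
T(s) = (10)/(s + 13.7)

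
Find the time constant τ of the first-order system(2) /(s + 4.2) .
First-order system: τ = -1/pole. Pole = -4.2. τ = -1/(-4.2) = 0.2381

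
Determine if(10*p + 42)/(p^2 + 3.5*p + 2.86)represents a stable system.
Denominator: p^2 + 3.5*p + 2.86 = (p + 1.3)(p + 2.2). Poles: -1.3, -2.2. All Re(p)<0: Yes (stable)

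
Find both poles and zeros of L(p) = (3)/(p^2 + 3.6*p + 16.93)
Set denominator = 0: p^2 + 3.6*p + 16.93 = 0 → Poles: -1.8 + 3.7j, -1.8 - 3.7j
Numerator is a nonzero constant (3) → Zeros: none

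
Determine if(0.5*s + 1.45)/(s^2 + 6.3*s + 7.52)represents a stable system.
Denominator: s^2 + 6.3*s + 7.52 = (s + 1.6)(s + 4.7). Poles: -1.6, -4.7. All Re(p)<0: Yes (stable)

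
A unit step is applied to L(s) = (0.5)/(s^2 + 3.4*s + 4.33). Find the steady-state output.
FVT: lim_{t→∞} y(t) = lim_{s→0} s*Y(s) where Y(s) = L(s)/s.
= lim_{s→0} L(s) = L(0) = num(0)/den(0) = 0.5/4.33 = 0.1155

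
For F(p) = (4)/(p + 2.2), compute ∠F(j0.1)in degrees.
Substitute p = j*0.1: F(j0.1) = 1.81443 - 0.0824742j.
∠F(j0.1) = atan2(Im, Re) = atan2(-0.0824742, 1.81443) = -2.60°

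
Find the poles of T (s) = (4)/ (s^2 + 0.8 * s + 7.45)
Set denominator = 0: s^2 + 0.8*s + 7.45 = 0 → Poles: -0.4 + 2.7j, -0.4 - 2.7j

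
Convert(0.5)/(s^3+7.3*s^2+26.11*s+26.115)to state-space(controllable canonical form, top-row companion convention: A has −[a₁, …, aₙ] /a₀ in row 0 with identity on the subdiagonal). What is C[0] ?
Reachable canonical form: C = numerator coefficients (right-aligned, zero-padded to length n).
num = 0.5, C = [[0, 0, 0.5]].
C[0] = 0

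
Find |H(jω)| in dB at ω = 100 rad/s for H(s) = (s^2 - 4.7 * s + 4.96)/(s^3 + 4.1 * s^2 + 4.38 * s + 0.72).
Substitute s = j*100: H(j100) = 0.000878876 - 0.00996337j.
|H(j100)| = sqrt(Re² + Im²) = 0.01.
20*log₁₀(0.01) = -40.00 dB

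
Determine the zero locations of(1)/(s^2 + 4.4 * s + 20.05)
Numerator is a nonzero constant (1) → Zeros: none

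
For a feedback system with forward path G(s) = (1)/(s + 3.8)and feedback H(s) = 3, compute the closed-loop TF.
Closed-loop T = G/(1+GH).
Numerator: G_num * H_den = 1.
Denominator: G_den * H_den + G_num * H_num = (s + 3.8) + (3) = s + 6.8.
T(s) = (1)/(s + 6.8)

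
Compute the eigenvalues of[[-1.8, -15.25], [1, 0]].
Eigenvalues solve det(λI - A) = 0.
Characteristic polynomial: λ^2 + 1.8*λ + 15.25 = 0.
Roots: -0.9 + 3.8j, -0.9 - 3.8j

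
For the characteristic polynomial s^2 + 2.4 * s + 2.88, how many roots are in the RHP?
Poles: -1.2 + 1.2j, -1.2 - 1.2j. RHP poles (Re>0): 0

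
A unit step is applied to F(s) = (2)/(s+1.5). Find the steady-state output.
FVT: lim_{t→∞} y(t) = lim_{s→0} s*Y(s) where Y(s) = F(s)/s.
= lim_{s→0} F(s) = F(0) = num(0)/den(0) = 2/1.5 = 1.333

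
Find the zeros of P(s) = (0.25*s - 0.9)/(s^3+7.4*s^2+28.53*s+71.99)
Set numerator = 0: 0.25*s - 0.9 = 0 → Zeros: 3.6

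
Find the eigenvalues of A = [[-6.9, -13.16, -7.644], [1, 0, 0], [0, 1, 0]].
Eigenvalues solve det(λI - A) = 0.
Characteristic polynomial: λ^3 + 6.9*λ^2 + 13.16*λ + 7.644 = 0.
Factor: (λ + 1.4)(λ + 4.2)(λ + 1.3) = 0.
Roots: -1.3, -1.4, -4.2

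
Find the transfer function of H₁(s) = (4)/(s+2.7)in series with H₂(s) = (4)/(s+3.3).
Series: H = H₁ · H₂ = (n₁·n₂)/(d₁·d₂).
Num: n₁·n₂ = 16. Den: d₁·d₂ = s^2 + 6*s + 8.91.
H(s) = (16)/(s^2 + 6*s + 8.91)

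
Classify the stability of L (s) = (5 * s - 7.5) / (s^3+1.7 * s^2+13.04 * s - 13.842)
Denominator: s^3 + 1.7*s^2 + 13.04*s - 13.842 = (s - 0.9)(s^2 + 2.6*s + 15.38). Poles: -1.3 + 3.7j, -1.3 - 3.7j, 0.9. Unstable (1 pole(s) in RHP)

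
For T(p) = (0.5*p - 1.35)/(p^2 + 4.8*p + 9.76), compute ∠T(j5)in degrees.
Substitute p = j*5: T(j5) = 0.0996885 - 0.00705221j.
∠T(j5) = atan2(Im, Re) = atan2(-0.00705221, 0.0996885) = -4.05°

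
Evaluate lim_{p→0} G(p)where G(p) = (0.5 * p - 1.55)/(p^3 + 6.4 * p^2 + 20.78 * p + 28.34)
DC gain = G(0) = num(0)/den(0) = -1.55/28.34 = -0.05469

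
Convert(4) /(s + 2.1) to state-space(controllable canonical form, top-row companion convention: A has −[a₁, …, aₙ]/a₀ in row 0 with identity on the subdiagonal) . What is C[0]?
Reachable canonical form: C = numerator coefficients (right-aligned, zero-padded to length n).
num = 4, C = [[4]].
C[0] = 4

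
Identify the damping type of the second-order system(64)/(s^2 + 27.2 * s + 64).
Standard form: ωn²/(s²+2ζωn·s+ωn²) gives ωn=8, ζ=1.7.
Overdamped (ζ = 1.7 > 1)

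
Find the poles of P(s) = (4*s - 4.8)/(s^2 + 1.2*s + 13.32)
Set denominator = 0: s^2 + 1.2*s + 13.32 = 0 → Poles: -0.6 + 3.6j, -0.6 - 3.6j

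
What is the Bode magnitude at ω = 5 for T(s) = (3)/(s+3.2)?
Substitute s = j*5: T(j5) = 0.272418 - 0.425653j.
|T(j5)| = sqrt(Re² + Im²) = 0.5054.
20*log₁₀(0.5054) = -5.93 dB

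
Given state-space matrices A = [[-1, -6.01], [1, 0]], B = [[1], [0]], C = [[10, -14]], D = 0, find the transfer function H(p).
H(p) = C(pI - A)⁻¹B + D.
Characteristic polynomial det(pI - A) = p^2 + p + 6.01.
Numerator from C·adj(pI-A)·B + D·det(pI-A) = 10*p - 14.
H(p) = (10*p - 14)/(p^2 + p + 6.01)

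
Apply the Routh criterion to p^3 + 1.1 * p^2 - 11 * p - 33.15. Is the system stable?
Routh array:
p^3: [1, -11]; p^2: [1.1, -33.15]; p^1: [19.1364]; p^0: [-33.15]
First column: [1, 1.1, 19.1364, -33.15]. Sign changes = 1.
No, unstable (1 RHP root(s))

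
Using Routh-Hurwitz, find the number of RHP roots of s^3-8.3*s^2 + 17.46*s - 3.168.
Routh array:
s^3: [1, 17.46]; s^2: [-8.3, -3.168]; s^1: [17.0783]; s^0: [-3.168]
First column: [1, -8.3, 17.0783, -3.168]. Sign changes = RHP roots = 3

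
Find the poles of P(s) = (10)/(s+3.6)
Set denominator = 0: s + 3.6 = 0 → Poles: -3.6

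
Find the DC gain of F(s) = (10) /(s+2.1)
DC gain = F(0) = num(0)/den(0) = 10/2.1 = 4.762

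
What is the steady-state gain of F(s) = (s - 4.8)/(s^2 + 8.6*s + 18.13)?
DC gain = F(0) = num(0)/den(0) = -4.8/18.13 = -0.2648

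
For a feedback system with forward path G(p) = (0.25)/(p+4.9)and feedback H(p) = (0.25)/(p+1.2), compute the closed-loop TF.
Closed-loop T = G/(1+GH).
Numerator: G_num * H_den = 0.25*p + 0.3.
Denominator: G_den * H_den + G_num * H_num = (p^2 + 6.1*p + 5.88) + (0.0625) = p^2 + 6.1*p + 5.9425.
T(p) = (0.25*p + 0.3)/(p^2 + 6.1*p + 5.9425)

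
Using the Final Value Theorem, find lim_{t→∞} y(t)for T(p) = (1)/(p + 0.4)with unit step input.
FVT: lim_{t→∞} y(t) = lim_{p→0} p*Y(p) where Y(p) = T(p)/p.
= lim_{p→0} T(p) = T(0) = num(0)/den(0) = 1/0.4 = 2.5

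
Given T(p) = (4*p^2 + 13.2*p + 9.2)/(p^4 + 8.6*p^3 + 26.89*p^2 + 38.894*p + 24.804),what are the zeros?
Set numerator = 0: 4*p^2 + 13.2*p + 9.2 = 4*(p + 1)(p + 2.3) = 0 → Zeros: -1, -2.3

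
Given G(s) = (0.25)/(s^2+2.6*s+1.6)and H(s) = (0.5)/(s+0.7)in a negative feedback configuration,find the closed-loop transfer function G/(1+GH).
Closed-loop T = G/(1+GH).
Numerator: G_num * H_den = 0.25*s + 0.175.
Denominator: G_den * H_den + G_num * H_num = (s^3 + 3.3*s^2 + 3.42*s + 1.12) + (0.125) = s^3 + 3.3*s^2 + 3.42*s + 1.245.
T(s) = (0.25*s + 0.175)/(s^3 + 3.3*s^2 + 3.42*s + 1.245)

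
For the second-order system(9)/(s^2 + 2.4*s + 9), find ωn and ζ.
Standard form: ωn²/(s²+2ζωn·s+ωn²).
const=9=ωn² → ωn=3, s coeff=2.4=2ζωn → ζ=0.4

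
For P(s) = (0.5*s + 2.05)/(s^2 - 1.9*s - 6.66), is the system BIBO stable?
Denominator: s^2 - 1.9*s - 6.66 = (s - 3.7)(s + 1.8). Poles: -1.8, 3.7. All Re(p)<0: No (unstable)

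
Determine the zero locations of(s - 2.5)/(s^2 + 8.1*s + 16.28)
Set numerator = 0: s - 2.5 = 0 → Zeros: 2.5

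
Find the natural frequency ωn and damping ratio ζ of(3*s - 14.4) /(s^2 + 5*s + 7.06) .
Underdamped: complex pole -2.5 + 0.9j. ωn = |pole| = 2.657, ζ = -Re(pole)/ωn = 0.9409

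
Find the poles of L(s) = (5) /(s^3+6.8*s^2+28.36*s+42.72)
Set denominator = 0: s^3 + 6.8*s^2 + 28.36*s + 42.72 = (s + 2.4)(s^2 + 4.4*s + 17.8) = 0 → Poles: -2.2 + 3.6j, -2.2 - 3.6j, -2.4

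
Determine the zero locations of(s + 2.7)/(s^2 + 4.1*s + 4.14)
Set numerator = 0: s + 2.7 = 0 → Zeros: -2.7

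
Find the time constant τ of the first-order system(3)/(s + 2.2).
First-order system: τ = -1/pole. Pole = -2.2. τ = -1/(-2.2) = 0.4545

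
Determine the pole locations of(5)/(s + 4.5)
Set denominator = 0: s + 4.5 = 0 → Poles: -4.5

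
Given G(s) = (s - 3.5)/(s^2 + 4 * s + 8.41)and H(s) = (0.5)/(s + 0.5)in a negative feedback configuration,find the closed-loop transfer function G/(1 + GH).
Closed-loop T = G/(1+GH).
Numerator: G_num * H_den = s^2 - 3*s - 1.75.
Denominator: G_den * H_den + G_num * H_num = (s^3 + 4.5*s^2 + 10.41*s + 4.205) + (0.5*s - 1.75) = s^3 + 4.5*s^2 + 10.91*s + 2.455.
T(s) = (s^2 - 3*s - 1.75)/(s^3 + 4.5*s^2 + 10.91*s + 2.455)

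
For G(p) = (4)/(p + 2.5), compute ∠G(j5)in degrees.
Substitute p = j*5: G(j5) = 0.32 - 0.64j.
∠G(j5) = atan2(Im, Re) = atan2(-0.64, 0.32) = -63.43°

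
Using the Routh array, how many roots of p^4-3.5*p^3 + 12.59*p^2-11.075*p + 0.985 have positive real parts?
Routh array:
p^4: [1, 12.59, 0.985]; p^3: [-3.5, -11.075]; p^2: [9.42571, 0.985]; p^1: [-10.7092]; p^0: [0.985]
First column: [1, -3.5, 9.42571, -10.7092, 0.985]. Sign changes = RHP roots = 4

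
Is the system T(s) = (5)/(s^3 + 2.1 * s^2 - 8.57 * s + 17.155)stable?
Denominator: s^3 + 2.1*s^2 - 8.57*s + 17.155 = (s + 4.7)(s^2 - 2.6*s + 3.65). Poles: -4.7, 1.3 + 1.4j, 1.3 - 1.4j. All Re(p)<0: No (unstable)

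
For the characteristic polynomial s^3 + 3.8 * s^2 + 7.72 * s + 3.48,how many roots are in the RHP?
s^3 + 3.8*s^2 + 7.72*s + 3.48 = (s + 0.6)(s^2 + 3.2*s + 5.8). Poles: -0.6, -1.6 + 1.8j, -1.6 - 1.8j. RHP poles (Re>0): 0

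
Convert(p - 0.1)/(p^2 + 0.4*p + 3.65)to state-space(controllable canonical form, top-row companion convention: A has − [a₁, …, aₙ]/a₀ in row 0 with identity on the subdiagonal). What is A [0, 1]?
Reachable canonical form for den = p^2 + 0.4*p + 3.65: top row of A = -[a₁,a₂,...,aₙ]/a₀, ones on the subdiagonal, zeros elsewhere.
A = [[-0.4, -3.65], [1, 0]].
A[0,1] = -3.65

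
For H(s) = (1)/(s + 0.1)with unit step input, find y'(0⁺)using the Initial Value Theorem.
IVT: y'(0⁺) = lim_{s→∞} s²·Y(s) = lim_{s→∞} s·H(s).
deg(num) = 0, deg(den) = 1, relative degree = 1, so s·H(s) → (leading num)/(leading den) = 1/1 = 1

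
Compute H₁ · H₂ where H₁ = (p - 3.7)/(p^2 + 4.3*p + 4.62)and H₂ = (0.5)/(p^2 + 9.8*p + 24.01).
Series: H = H₁ · H₂ = (n₁·n₂)/(d₁·d₂).
Num: n₁·n₂ = 0.5*p - 1.85. Den: d₁·d₂ = p^4 + 14.1*p^3 + 70.77*p^2 + 148.519*p + 110.9262.
H(p) = (0.5*p - 1.85)/(p^4 + 14.1*p^3 + 70.77*p^2 + 148.519*p + 110.9262)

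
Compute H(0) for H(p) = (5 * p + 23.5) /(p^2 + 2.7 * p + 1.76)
DC gain = H(0) = num(0)/den(0) = 23.5/1.76 = 13.35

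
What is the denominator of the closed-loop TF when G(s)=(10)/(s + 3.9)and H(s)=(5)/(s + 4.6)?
Characteristic poly = G_den * H_den + G_num * H_num = (s^2 + 8.5*s + 17.94) + (50) = s^2 + 8.5*s + 67.94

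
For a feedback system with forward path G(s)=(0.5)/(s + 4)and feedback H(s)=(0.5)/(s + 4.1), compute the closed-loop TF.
Closed-loop T = G/(1+GH).
Numerator: G_num * H_den = 0.5*s + 2.05.
Denominator: G_den * H_den + G_num * H_num = (s^2 + 8.1*s + 16.4) + (0.25) = s^2 + 8.1*s + 16.65.
T(s) = (0.5*s + 2.05)/(s^2 + 8.1*s + 16.65)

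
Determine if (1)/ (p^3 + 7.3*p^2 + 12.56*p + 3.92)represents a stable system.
Denominator: p^3 + 7.3*p^2 + 12.56*p + 3.92 = (p + 2)(p + 0.4)(p + 4.9). Poles: -0.4, -2, -4.9. All Re(p)<0: Yes (stable)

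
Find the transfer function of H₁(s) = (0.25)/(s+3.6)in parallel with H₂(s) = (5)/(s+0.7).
Parallel: H = H₁ + H₂ = (n₁·d₂ + n₂·d₁)/(d₁·d₂).
n₁·d₂ = 0.25*s + 0.175. n₂·d₁ = 5*s + 18. Sum = 5.25*s + 18.175. d₁·d₂ = s^2 + 4.3*s + 2.52.
H(s) = (5.25*s + 18.175)/(s^2 + 4.3*s + 2.52)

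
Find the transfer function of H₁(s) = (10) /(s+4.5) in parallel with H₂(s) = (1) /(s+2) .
Parallel: H = H₁ + H₂ = (n₁·d₂ + n₂·d₁)/(d₁·d₂).
n₁·d₂ = 10*s + 20. n₂·d₁ = s + 4.5. Sum = 11*s + 24.5. d₁·d₂ = s^2 + 6.5*s + 9.
H(s) = (11*s + 24.5)/(s^2 + 6.5*s + 9)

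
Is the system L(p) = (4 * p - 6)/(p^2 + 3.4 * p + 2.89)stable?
Denominator: p^2 + 3.4*p + 2.89 = (p + 1.7)(p + 1.7). Poles: -1.7, -1.7. All Re(p)<0: Yes (stable)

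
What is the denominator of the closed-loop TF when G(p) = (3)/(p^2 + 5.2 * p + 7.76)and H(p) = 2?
Characteristic poly = G_den * H_den + G_num * H_num = (p^2 + 5.2*p + 7.76) + (6) = p^2 + 5.2*p + 13.76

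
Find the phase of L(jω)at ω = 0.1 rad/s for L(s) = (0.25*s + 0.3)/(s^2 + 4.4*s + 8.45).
Substitute s = j*0.1: L(j0.1) = 0.0356027 + 0.00110602j.
∠L(j0.1) = atan2(Im, Re) = atan2(0.00110602, 0.0356027) = 1.78°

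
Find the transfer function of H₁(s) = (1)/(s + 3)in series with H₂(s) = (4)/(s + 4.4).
Series: H = H₁ · H₂ = (n₁·n₂)/(d₁·d₂).
Num: n₁·n₂ = 4. Den: d₁·d₂ = s^2 + 7.4*s + 13.2.
H(s) = (4)/(s^2 + 7.4*s + 13.2)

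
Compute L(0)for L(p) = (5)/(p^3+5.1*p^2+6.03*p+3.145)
DC gain = L(0) = num(0)/den(0) = 5/3.145 = 1.59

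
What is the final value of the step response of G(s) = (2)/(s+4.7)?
FVT: lim_{t→∞} y(t) = lim_{s→0} s*Y(s) where Y(s) = G(s)/s.
= lim_{s→0} G(s) = G(0) = num(0)/den(0) = 2/4.7 = 0.4255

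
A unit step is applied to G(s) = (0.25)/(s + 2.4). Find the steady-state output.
FVT: lim_{t→∞} y(t) = lim_{s→0} s*Y(s) where Y(s) = G(s)/s.
= lim_{s→0} G(s) = G(0) = num(0)/den(0) = 0.25/2.4 = 0.1042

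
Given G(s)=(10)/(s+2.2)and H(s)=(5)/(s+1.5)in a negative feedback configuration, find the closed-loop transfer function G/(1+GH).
Closed-loop T = G/(1+GH).
Numerator: G_num * H_den = 10*s + 15.
Denominator: G_den * H_den + G_num * H_num = (s^2 + 3.7*s + 3.3) + (50) = s^2 + 3.7*s + 53.3.
T(s) = (10*s + 15)/(s^2 + 3.7*s + 53.3)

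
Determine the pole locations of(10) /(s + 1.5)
Set denominator = 0: s + 1.5 = 0 → Poles: -1.5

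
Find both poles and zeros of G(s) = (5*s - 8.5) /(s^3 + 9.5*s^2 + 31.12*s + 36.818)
Set denominator = 0: s^3 + 9.5*s^2 + 31.12*s + 36.818 = (s + 4.1)(s^2 + 5.4*s + 8.98) = 0 → Poles: -2.7 + 1.3j, -2.7 - 1.3j, -4.1
Set numerator = 0: 5*s - 8.5 = 0 → Zeros: 1.7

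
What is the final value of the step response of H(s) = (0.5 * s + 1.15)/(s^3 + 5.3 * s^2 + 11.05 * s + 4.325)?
FVT: lim_{t→∞} y(t) = lim_{s→0} s*Y(s) where Y(s) = H(s)/s.
= lim_{s→0} H(s) = H(0) = num(0)/den(0) = 1.15/4.325 = 0.2659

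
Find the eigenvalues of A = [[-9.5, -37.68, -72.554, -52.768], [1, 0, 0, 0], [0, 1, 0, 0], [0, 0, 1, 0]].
Eigenvalues solve det(λI - A) = 0.
Characteristic polynomial: λ^4 + 9.5*λ^3 + 37.68*λ^2 + 72.554*λ + 52.768 = 0.
Factor: (λ + 1.7)(λ + 3.2)(λ^2 + 4.6*λ + 9.7) = 0.
Roots: -1.7, -2.3 + 2.1j, -2.3 - 2.1j, -3.2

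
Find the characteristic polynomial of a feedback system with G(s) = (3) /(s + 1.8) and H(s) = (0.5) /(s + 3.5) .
Characteristic poly = G_den * H_den + G_num * H_num = (s^2 + 5.3*s + 6.3) + (1.5) = s^2 + 5.3*s + 7.8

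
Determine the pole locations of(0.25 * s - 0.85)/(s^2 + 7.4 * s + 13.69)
Set denominator = 0: s^2 + 7.4*s + 13.69 = (s + 3.7)(s + 3.7) = 0 → Poles: -3.7, -3.7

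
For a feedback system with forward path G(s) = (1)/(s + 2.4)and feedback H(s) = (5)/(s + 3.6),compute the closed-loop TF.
Closed-loop T = G/(1+GH).
Numerator: G_num * H_den = s + 3.6.
Denominator: G_den * H_den + G_num * H_num = (s^2 + 6*s + 8.64) + (5) = s^2 + 6*s + 13.64.
T(s) = (s + 3.6)/(s^2 + 6*s + 13.64)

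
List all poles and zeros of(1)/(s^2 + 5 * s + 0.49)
Set denominator = 0: s^2 + 5*s + 0.49 = (s + 0.1)(s + 4.9) = 0 → Poles: -0.1, -4.9
Numerator is a nonzero constant (1) → Zeros: none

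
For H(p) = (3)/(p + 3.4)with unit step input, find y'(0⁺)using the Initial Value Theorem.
IVT: y'(0⁺) = lim_{p→∞} p²·Y(p) = lim_{p→∞} p·H(p).
deg(num) = 0, deg(den) = 1, relative degree = 1, so p·H(p) → (leading num)/(leading den) = 3/1 = 3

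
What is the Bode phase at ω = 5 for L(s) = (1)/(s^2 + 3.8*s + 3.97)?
Substitute s = j*5: L(j5) = -0.0261808 - 0.0236536j.
∠L(j5) = atan2(Im, Re) = atan2(-0.0236536, -0.0261808) = -137.90°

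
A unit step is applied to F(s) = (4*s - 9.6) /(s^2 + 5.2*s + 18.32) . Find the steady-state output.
FVT: lim_{t→∞} y(t) = lim_{s→0} s*Y(s) where Y(s) = F(s)/s.
= lim_{s→0} F(s) = F(0) = num(0)/den(0) = -9.6/18.32 = -0.524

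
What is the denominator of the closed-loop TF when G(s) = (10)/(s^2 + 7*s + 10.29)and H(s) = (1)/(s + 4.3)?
Characteristic poly = G_den * H_den + G_num * H_num = (s^3 + 11.3*s^2 + 40.39*s + 44.247) + (10) = s^3 + 11.3*s^2 + 40.39*s + 54.247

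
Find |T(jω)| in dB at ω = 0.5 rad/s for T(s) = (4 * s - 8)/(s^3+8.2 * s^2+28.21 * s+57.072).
Substitute s = j*0.5: T(j0.5) = -0.127904 + 0.0688469j.
|T(j0.5)| = sqrt(Re² + Im²) = 0.1453.
20*log₁₀(0.1453) = -16.76 dB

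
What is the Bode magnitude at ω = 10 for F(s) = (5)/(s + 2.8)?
Substitute s = j*10: F(j10) = 0.129822 - 0.46365j.
|F(j10)| = sqrt(Re² + Im²) = 0.4815.
20*log₁₀(0.4815) = -6.35 dB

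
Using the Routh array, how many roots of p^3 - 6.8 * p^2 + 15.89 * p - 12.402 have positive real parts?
Routh array:
p^3: [1, 15.89]; p^2: [-6.8, -12.402]; p^1: [14.0662]; p^0: [-12.402]
First column: [1, -6.8, 14.0662, -12.402]. Sign changes = RHP roots = 3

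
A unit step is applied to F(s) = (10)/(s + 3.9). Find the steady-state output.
FVT: lim_{t→∞} y(t) = lim_{s→0} s*Y(s) where Y(s) = F(s)/s.
= lim_{s→0} F(s) = F(0) = num(0)/den(0) = 10/3.9 = 2.564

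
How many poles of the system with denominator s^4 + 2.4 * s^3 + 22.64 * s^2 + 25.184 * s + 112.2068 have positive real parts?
s^4 + 2.4*s^3 + 22.64*s^2 + 25.184*s + 112.2068 = (s^2 + s + 9.86)(s^2 + 1.4*s + 11.38). Poles: -0.5 + 3.1j, -0.5 - 3.1j, -0.7 + 3.3j, -0.7 - 3.3j. RHP poles (Re>0): 0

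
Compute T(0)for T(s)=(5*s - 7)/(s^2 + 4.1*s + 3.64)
DC gain = T(0) = num(0)/den(0) = -7/3.64 = -1.923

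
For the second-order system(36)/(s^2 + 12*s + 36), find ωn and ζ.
Standard form: ωn²/(s²+2ζωn·s+ωn²).
const=36=ωn² → ωn=6, s coeff=12=2ζωn → ζ=1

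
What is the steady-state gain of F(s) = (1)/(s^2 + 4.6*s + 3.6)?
DC gain = F(0) = num(0)/den(0) = 1/3.6 = 0.2778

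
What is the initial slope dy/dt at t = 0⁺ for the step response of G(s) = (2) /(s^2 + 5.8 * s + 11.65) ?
IVT: y'(0⁺) = lim_{s→∞} s²·Y(s) = lim_{s→∞} s·G(s).
deg(num) = 0, deg(den) = 2, relative degree = 2 ≥ 2, so s·G(s) → 0. Initial slope = 0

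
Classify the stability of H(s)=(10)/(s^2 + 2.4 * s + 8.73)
Denominator: s^2 + 2.4*s + 8.73. Poles: -1.2 + 2.7j, -1.2 - 2.7j. Stable (all poles in LHP)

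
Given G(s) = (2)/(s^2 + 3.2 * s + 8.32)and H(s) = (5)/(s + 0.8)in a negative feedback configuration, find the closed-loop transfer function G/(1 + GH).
Closed-loop T = G/(1+GH).
Numerator: G_num * H_den = 2*s + 1.6.
Denominator: G_den * H_den + G_num * H_num = (s^3 + 4*s^2 + 10.88*s + 6.656) + (10) = s^3 + 4*s^2 + 10.88*s + 16.656.
T(s) = (2*s + 1.6)/(s^3 + 4*s^2 + 10.88*s + 16.656)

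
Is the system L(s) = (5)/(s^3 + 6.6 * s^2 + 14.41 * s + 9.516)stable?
Denominator: s^3 + 6.6*s^2 + 14.41*s + 9.516 = (s + 1.2)(s^2 + 5.4*s + 7.93). Poles: -1.2, -2.7 + 0.8j, -2.7 - 0.8j. All Re(p)<0: Yes (stable)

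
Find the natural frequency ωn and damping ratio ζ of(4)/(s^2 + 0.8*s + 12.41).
Underdamped: complex pole -0.4 + 3.5j. ωn = |pole| = 3.523, ζ = -Re(pole)/ωn = 0.1135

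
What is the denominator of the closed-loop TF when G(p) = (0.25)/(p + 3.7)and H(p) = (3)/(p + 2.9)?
Characteristic poly = G_den * H_den + G_num * H_num = (p^2 + 6.6*p + 10.73) + (0.75) = p^2 + 6.6*p + 11.48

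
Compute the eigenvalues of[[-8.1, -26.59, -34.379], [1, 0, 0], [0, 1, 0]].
Eigenvalues solve det(λI - A) = 0.
Characteristic polynomial: λ^3 + 8.1*λ^2 + 26.59*λ + 34.379 = 0.
Factor: (λ + 3.1)(λ^2 + 5*λ + 11.09) = 0.
Roots: -2.5 + 2.2j, -2.5 - 2.2j, -3.1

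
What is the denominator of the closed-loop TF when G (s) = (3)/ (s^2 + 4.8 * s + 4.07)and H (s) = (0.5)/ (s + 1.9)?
Characteristic poly = G_den * H_den + G_num * H_num = (s^3 + 6.7*s^2 + 13.19*s + 7.733) + (1.5) = s^3 + 6.7*s^2 + 13.19*s + 9.233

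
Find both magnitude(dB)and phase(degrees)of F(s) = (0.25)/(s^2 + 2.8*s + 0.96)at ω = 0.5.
Substitute s = j*0.5: F(j0.5) = 0.0720344 - 0.14204j.
|F| = 20*log₁₀(sqrt(Re²+Im²)) = -15.96 dB.
∠F = atan2(Im, Re) = -63.11°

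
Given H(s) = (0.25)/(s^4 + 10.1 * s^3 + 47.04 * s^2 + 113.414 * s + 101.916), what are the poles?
Set denominator = 0: s^4 + 10.1*s^3 + 47.04*s^2 + 113.414*s + 101.916 = (s + 3.6)(s + 1.9)(s^2 + 4.6*s + 14.9) = 0 → Poles: -1.9, -2.3 + 3.1j, -2.3 - 3.1j, -3.6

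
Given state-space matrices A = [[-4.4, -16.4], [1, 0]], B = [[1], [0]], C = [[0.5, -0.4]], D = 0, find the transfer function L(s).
L(s) = C(sI - A)⁻¹B + D.
Characteristic polynomial det(sI - A) = s^2 + 4.4*s + 16.4.
Numerator from C·adj(sI-A)·B + D·det(sI-A) = 0.5*s - 0.4.
L(s) = (0.5*s - 0.4)/(s^2 + 4.4*s + 16.4)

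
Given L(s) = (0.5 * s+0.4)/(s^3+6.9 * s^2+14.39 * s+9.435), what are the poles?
Set denominator = 0: s^3 + 6.9*s^2 + 14.39*s + 9.435 = (s + 1.5)(s + 1.7)(s + 3.7) = 0 → Poles: -1.5, -1.7, -3.7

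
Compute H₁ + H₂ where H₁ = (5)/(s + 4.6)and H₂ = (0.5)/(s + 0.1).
Parallel: H = H₁ + H₂ = (n₁·d₂ + n₂·d₁)/(d₁·d₂).
n₁·d₂ = 5*s + 0.5. n₂·d₁ = 0.5*s + 2.3. Sum = 5.5*s + 2.8. d₁·d₂ = s^2 + 4.7*s + 0.46.
H(s) = (5.5*s + 2.8)/(s^2 + 4.7*s + 0.46)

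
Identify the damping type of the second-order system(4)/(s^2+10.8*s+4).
Standard form: ωn²/(s²+2ζωn·s+ωn²) gives ωn=2, ζ=2.7.
Overdamped (ζ = 2.7 > 1)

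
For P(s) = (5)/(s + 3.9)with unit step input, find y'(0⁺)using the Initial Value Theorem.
IVT: y'(0⁺) = lim_{s→∞} s²·Y(s) = lim_{s→∞} s·P(s).
deg(num) = 0, deg(den) = 1, relative degree = 1, so s·P(s) → (leading num)/(leading den) = 5/1 = 5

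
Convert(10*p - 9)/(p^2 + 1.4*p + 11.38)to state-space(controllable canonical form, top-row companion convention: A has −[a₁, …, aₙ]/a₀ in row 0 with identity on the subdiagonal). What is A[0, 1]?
Reachable canonical form for den = p^2 + 1.4*p + 11.38: top row of A = -[a₁,a₂,...,aₙ]/a₀, ones on the subdiagonal, zeros elsewhere.
A = [[-1.4, -11.38], [1, 0]].
A[0,1] = -11.38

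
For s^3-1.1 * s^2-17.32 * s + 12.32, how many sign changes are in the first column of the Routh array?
Routh array:
s^3: [1, -17.32]; s^2: [-1.1, 12.32]; s^1: [-6.12]; s^0: [12.32]
First column: [1, -1.1, -6.12, 12.32]. Sign changes = 2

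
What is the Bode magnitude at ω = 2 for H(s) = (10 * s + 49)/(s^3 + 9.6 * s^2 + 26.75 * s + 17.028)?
Substitute s = j*2: H(j2) = -0.0543044 - 1.05142j.
|H(j2)| = sqrt(Re² + Im²) = 1.053.
20*log₁₀(1.053) = 0.45 dB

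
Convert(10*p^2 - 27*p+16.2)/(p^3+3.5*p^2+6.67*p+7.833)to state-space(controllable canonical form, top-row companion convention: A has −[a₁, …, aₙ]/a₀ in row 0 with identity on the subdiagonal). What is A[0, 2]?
Reachable canonical form for den = p^3 + 3.5*p^2 + 6.67*p + 7.833: top row of A = -[a₁,a₂,...,aₙ]/a₀, ones on the subdiagonal, zeros elsewhere.
A = [[-3.5, -6.67, -7.833], [1, 0, 0], [0, 1, 0]].
A[0,2] = -7.833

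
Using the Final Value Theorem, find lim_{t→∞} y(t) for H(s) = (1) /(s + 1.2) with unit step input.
FVT: lim_{t→∞} y(t) = lim_{s→0} s*Y(s) where Y(s) = H(s)/s.
= lim_{s→0} H(s) = H(0) = num(0)/den(0) = 1/1.2 = 0.8333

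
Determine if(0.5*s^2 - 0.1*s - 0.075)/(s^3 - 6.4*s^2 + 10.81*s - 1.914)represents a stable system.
Denominator: s^3 - 6.4*s^2 + 10.81*s - 1.914 = (s - 3.3)(s - 2.9)(s - 0.2). Poles: 0.2, 2.9, 3.3. All Re(p)<0: No (unstable)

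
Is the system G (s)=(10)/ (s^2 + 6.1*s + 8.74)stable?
Denominator: s^2 + 6.1*s + 8.74 = (s + 3.8)(s + 2.3). Poles: -2.3, -3.8. All Re(p)<0: Yes (stable)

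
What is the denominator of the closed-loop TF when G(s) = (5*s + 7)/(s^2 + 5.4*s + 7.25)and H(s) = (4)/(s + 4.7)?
Characteristic poly = G_den * H_den + G_num * H_num = (s^3 + 10.1*s^2 + 32.63*s + 34.075) + (20*s + 28) = s^3 + 10.1*s^2 + 52.63*s + 62.075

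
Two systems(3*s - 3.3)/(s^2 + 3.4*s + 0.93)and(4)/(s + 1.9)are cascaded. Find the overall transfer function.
Series: H = H₁ · H₂ = (n₁·n₂)/(d₁·d₂).
Num: n₁·n₂ = 12*s - 13.2. Den: d₁·d₂ = s^3 + 5.3*s^2 + 7.39*s + 1.767.
H(s) = (12*s - 13.2)/(s^3 + 5.3*s^2 + 7.39*s + 1.767)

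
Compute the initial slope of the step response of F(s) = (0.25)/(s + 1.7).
IVT: y'(0⁺) = lim_{s→∞} s²·Y(s) = lim_{s→∞} s·F(s).
deg(num) = 0, deg(den) = 1, relative degree = 1, so s·F(s) → (leading num)/(leading den) = 0.25/1 = 0.25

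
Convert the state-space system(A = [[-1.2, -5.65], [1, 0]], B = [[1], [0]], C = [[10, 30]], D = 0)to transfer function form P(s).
P(s) = C(sI - A)⁻¹B + D.
Characteristic polynomial det(sI - A) = s^2 + 1.2*s + 5.65.
Numerator from C·adj(sI-A)·B + D·det(sI-A) = 10*s + 30.
P(s) = (10*s + 30)/(s^2 + 1.2*s + 5.65)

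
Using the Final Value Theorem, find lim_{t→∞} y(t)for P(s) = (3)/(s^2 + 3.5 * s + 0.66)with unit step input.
FVT: lim_{t→∞} y(t) = lim_{s→0} s*Y(s) where Y(s) = P(s)/s.
= lim_{s→0} P(s) = P(0) = num(0)/den(0) = 3/0.66 = 4.545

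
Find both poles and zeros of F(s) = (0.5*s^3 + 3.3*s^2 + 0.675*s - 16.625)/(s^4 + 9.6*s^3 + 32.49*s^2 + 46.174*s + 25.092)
Set denominator = 0: s^4 + 9.6*s^3 + 32.49*s^2 + 46.174*s + 25.092 = (s + 3.4)(s + 3.6)(s^2 + 2.6*s + 2.05) = 0 → Poles: -1.3 + 0.6j, -1.3 - 0.6j, -3.4, -3.6
Set numerator = 0: 0.5*s^3 + 3.3*s^2 + 0.675*s - 16.625 = 0.5*(s + 5)(s - 1.9)(s + 3.5) = 0 → Zeros: -3.5, -5, 1.9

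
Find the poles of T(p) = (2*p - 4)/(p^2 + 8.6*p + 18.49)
Set denominator = 0: p^2 + 8.6*p + 18.49 = (p + 4.3)(p + 4.3) = 0 → Poles: -4.3, -4.3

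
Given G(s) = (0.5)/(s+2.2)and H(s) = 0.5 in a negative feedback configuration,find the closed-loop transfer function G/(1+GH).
Closed-loop T = G/(1+GH).
Numerator: G_num * H_den = 0.5.
Denominator: G_den * H_den + G_num * H_num = (s + 2.2) + (0.25) = s + 2.45.
T(s) = (0.5)/(s + 2.45)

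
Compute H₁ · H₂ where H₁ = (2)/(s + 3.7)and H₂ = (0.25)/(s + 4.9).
Series: H = H₁ · H₂ = (n₁·n₂)/(d₁·d₂).
Num: n₁·n₂ = 0.5. Den: d₁·d₂ = s^2 + 8.6*s + 18.13.
H(s) = (0.5)/(s^2 + 8.6*s + 18.13)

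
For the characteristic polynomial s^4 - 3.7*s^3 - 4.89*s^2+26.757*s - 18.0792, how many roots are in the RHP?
s^4 - 3.7*s^3 - 4.89*s^2 + 26.757*s - 18.0792 = (s - 0.9)(s - 2.4)(s - 3.1)(s + 2.7). Poles: -2.7, 0.9, 2.4, 3.1. RHP poles (Re>0): 3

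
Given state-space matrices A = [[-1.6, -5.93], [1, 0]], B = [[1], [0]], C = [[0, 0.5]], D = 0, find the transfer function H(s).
H(s) = C(sI - A)⁻¹B + D.
Characteristic polynomial det(sI - A) = s^2 + 1.6*s + 5.93.
Numerator from C·adj(sI-A)·B + D·det(sI-A) = 0.5.
H(s) = (0.5)/(s^2 + 1.6*s + 5.93)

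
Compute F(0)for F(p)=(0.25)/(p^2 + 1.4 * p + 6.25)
DC gain = F(0) = num(0)/den(0) = 0.25/6.25 = 0.04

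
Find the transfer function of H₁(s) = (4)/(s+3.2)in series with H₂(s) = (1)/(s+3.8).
Series: H = H₁ · H₂ = (n₁·n₂)/(d₁·d₂).
Num: n₁·n₂ = 4. Den: d₁·d₂ = s^2 + 7*s + 12.16.
H(s) = (4)/(s^2 + 7*s + 12.16)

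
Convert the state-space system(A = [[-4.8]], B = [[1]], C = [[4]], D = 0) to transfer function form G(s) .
G(s) = C(sI - A)⁻¹B + D.
Characteristic polynomial det(sI - A) = s + 4.8.
Numerator from C·adj(sI-A)·B + D·det(sI-A) = 4.
G(s) = (4)/(s + 4.8)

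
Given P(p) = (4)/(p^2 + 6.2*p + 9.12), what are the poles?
Set denominator = 0: p^2 + 6.2*p + 9.12 = (p + 3.8)(p + 2.4) = 0 → Poles: -2.4, -3.8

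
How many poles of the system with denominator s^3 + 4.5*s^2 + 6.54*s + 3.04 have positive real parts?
s^3 + 4.5*s^2 + 6.54*s + 3.04 = (s + 1.9)(s + 1.6)(s + 1). Poles: -1, -1.6, -1.9. RHP poles (Re>0): 0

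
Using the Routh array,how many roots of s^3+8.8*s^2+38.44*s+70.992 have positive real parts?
Routh array:
s^3: [1, 38.44]; s^2: [8.8, 70.992]; s^1: [30.3727]; s^0: [70.992]
First column: [1, 8.8, 30.3727, 70.992]. Sign changes = RHP roots = 0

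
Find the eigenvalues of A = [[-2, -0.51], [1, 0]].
Eigenvalues solve det(λI - A) = 0.
Characteristic polynomial: λ^2 + 2*λ + 0.51 = 0.
Factor: (λ + 1.7)(λ + 0.3) = 0.
Roots: -0.3, -1.7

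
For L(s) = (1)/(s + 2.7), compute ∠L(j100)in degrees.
Substitute s = j*100: L(j100) = 0.000269803 - 0.00999272j.
∠L(j100) = atan2(Im, Re) = atan2(-0.00999272, 0.000269803) = -88.45°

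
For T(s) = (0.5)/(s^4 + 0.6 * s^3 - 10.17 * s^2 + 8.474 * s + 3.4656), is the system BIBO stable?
Denominator: s^4 + 0.6*s^3 - 10.17*s^2 + 8.474*s + 3.4656 = (s - 1.6)(s - 1.9)(s + 3.8)(s + 0.3). Poles: -0.3, -3.8, 1.6, 1.9. All Re(p)<0: No (unstable)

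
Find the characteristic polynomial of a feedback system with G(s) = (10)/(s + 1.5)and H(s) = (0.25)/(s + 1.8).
Characteristic poly = G_den * H_den + G_num * H_num = (s^2 + 3.3*s + 2.7) + (2.5) = s^2 + 3.3*s + 5.2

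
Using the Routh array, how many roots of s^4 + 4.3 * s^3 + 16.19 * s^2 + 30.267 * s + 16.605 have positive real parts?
Routh array:
s^4: [1, 16.19, 16.605]; s^3: [4.3, 30.267]; s^2: [9.15116, 16.605]; s^1: [22.4645]; s^0: [16.605]
First column: [1, 4.3, 9.15116, 22.4645, 16.605]. Sign changes = RHP roots = 0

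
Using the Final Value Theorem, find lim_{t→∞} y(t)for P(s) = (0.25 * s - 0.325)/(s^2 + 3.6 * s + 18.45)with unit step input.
FVT: lim_{t→∞} y(t) = lim_{s→0} s*Y(s) where Y(s) = P(s)/s.
= lim_{s→0} P(s) = P(0) = num(0)/den(0) = -0.325/18.45 = -0.01762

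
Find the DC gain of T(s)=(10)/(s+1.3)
DC gain = T(0) = num(0)/den(0) = 10/1.3 = 7.692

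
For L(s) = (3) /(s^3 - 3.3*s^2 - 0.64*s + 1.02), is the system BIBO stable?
Denominator: s^3 - 3.3*s^2 - 0.64*s + 1.02 = (s - 0.5)(s + 0.6)(s - 3.4). Poles: -0.6, 0.5, 3.4. All Re(p)<0: No (unstable)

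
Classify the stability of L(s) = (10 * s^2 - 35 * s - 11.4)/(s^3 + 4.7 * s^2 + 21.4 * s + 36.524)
Denominator: s^3 + 4.7*s^2 + 21.4*s + 36.524 = (s + 2.3)(s^2 + 2.4*s + 15.88). Poles: -1.2 + 3.8j, -1.2 - 3.8j, -2.3. Stable (all poles in LHP)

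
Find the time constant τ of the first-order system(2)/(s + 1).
First-order system: τ = -1/pole. Pole = -1. τ = -1/(-1) = 1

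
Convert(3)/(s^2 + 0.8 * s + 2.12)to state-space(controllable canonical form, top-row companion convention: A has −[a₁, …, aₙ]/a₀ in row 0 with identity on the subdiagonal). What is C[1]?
Reachable canonical form: C = numerator coefficients (right-aligned, zero-padded to length n).
num = 3, C = [[0, 3]].
C[1] = 3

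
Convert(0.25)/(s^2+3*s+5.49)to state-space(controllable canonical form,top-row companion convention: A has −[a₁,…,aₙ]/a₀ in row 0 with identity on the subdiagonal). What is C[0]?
Reachable canonical form: C = numerator coefficients (right-aligned, zero-padded to length n).
num = 0.25, C = [[0, 0.25]].
C[0] = 0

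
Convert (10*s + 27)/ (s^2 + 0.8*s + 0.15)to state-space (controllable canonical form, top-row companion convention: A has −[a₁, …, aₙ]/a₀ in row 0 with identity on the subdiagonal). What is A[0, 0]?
Reachable canonical form for den = s^2 + 0.8*s + 0.15: top row of A = -[a₁,a₂,...,aₙ]/a₀, ones on the subdiagonal, zeros elsewhere.
A = [[-0.8, -0.15], [1, 0]].
A[0,0] = -0.8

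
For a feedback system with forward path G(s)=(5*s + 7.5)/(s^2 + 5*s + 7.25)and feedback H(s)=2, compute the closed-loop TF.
Closed-loop T = G/(1+GH).
Numerator: G_num * H_den = 5*s + 7.5.
Denominator: G_den * H_den + G_num * H_num = (s^2 + 5*s + 7.25) + (10*s + 15) = s^2 + 15*s + 22.25.
T(s) = (5*s + 7.5)/(s^2 + 15*s + 22.25)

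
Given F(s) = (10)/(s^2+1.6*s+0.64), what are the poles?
Set denominator = 0: s^2 + 1.6*s + 0.64 = (s + 0.8)(s + 0.8) = 0 → Poles: -0.8, -0.8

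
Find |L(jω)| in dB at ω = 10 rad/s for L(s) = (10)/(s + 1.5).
Substitute s = j*10: L(j10) = 0.146699 - 0.977995j.
|L(j10)| = sqrt(Re² + Im²) = 0.9889.
20*log₁₀(0.9889) = -0.10 dB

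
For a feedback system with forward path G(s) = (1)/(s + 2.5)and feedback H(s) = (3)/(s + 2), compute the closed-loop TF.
Closed-loop T = G/(1+GH).
Numerator: G_num * H_den = s + 2.
Denominator: G_den * H_den + G_num * H_num = (s^2 + 4.5*s + 5) + (3) = s^2 + 4.5*s + 8.
T(s) = (s + 2)/(s^2 + 4.5*s + 8)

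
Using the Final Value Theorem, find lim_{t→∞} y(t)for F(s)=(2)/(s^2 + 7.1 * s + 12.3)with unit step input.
FVT: lim_{t→∞} y(t) = lim_{s→0} s*Y(s) where Y(s) = F(s)/s.
= lim_{s→0} F(s) = F(0) = num(0)/den(0) = 2/12.3 = 0.1626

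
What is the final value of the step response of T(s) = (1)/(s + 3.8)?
FVT: lim_{t→∞} y(t) = lim_{s→0} s*Y(s) where Y(s) = T(s)/s.
= lim_{s→0} T(s) = T(0) = num(0)/den(0) = 1/3.8 = 0.2632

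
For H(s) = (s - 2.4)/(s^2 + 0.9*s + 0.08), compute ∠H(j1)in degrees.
Substitute s = j*1: H(j1) = 1.87636 + 0.748611j.
∠H(j1) = atan2(Im, Re) = atan2(0.748611, 1.87636) = 21.75°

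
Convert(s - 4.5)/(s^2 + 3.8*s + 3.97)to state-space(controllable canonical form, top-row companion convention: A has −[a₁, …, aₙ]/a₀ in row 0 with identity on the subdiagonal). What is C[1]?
Reachable canonical form: C = numerator coefficients (right-aligned, zero-padded to length n).
num = s - 4.5, C = [[1, -4.5]].
C[1] = -4.5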